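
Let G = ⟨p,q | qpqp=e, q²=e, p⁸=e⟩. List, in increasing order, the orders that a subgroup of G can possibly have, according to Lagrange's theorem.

|G| = 16 = 2⁴. By Lagrange's theorem the order of any subgroup divides 16; the divisors of 16 are 1, 2, 4, 8, 16.

Answer: 1, 2, 4, 8, 16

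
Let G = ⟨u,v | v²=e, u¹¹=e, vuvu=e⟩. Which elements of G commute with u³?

⟨u³⟩ ⊆ C_G(u³) since powers of u³ commute with u³; so |C_G(u³)| ≥ |⟨u³⟩| = 11.
By orbit–stabilizer, |C_G(u³)| = |G| / |conj. class of u³| = 22 / 2 = 11.
The 11 elements commuting with u³ are {e, u, u², u³, u⁴, u⁵, u⁶, u⁷, u⁸, u⁹, u¹⁰}.

Answer: {e, u, u², u³, u⁴, u⁵, u⁶, u⁷, u⁸, u⁹, u¹⁰}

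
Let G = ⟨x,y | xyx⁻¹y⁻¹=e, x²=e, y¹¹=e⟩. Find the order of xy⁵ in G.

Compute successive powers until reaching e:
  (xy⁵)¹ = xy⁵, (xy⁵)² = y¹⁰, (xy⁵)³ = xy⁴, (xy⁵)⁴ = y⁹, (xy⁵)⁵ = xy³, (xy⁵)⁶ = y⁸, (xy⁵)⁷ = xy², (xy⁵)⁸ = y⁷, (xy⁵)⁹ = xy, (xy⁵)¹⁰ = y⁶, (xy⁵)¹¹ = x, (xy⁵)¹² = y⁵, (xy⁵)¹³ = xy¹⁰, (xy⁵)¹⁴ = y⁴, (xy⁵)¹⁵ = xy⁹, (xy⁵)¹⁶ = y³, (xy⁵)¹⁷ = xy⁸, (xy⁵)¹⁸ = y², (xy⁵)¹⁹ = xy⁷, (xy⁵)²⁰ = y, (xy⁵)²¹ = xy⁶, (xy⁵)²² = e.
The smallest positive k with (xy⁵)ᵏ = e is 22.

Answer: 22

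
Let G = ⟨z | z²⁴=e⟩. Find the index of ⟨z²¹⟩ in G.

First find ord(z²¹) by computing successive powers:
  (z²¹)¹ = z²¹, (z²¹)² = z¹⁸, (z²¹)³ = z¹⁵, (z²¹)⁴ = z¹², (z²¹)⁵ = z⁹, (z²¹)⁶ = z⁶, (z²¹)⁷ = z³, (z²¹)⁸ = e.
So |⟨z²¹⟩| = ord(z²¹) = 8. With |G| = 24, by Lagrange [G : ⟨z²¹⟩] = 24/8 = 3.

Answer: 3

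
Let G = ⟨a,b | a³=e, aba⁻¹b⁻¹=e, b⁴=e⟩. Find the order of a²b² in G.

Compute successive powers until reaching e:
  (a²b²)¹ = a²b², (a²b²)² = a, (a²b²)³ = b², (a²b²)⁴ = a², (a²b²)⁵ = ab², (a²b²)⁶ = e.
The smallest positive k with (a²b²)ᵏ = e is 6.

Answer: 6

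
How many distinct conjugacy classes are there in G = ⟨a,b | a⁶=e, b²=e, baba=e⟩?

The conjugacy classes (representative and size) are:
  [e] (size 1), [a⁵] (size 2), [a⁴] (size 2), [a³] (size 1), [b] (size 3), [a³b] (size 3).
Class equation: 1 + 2 + 2 + 1 + 3 + 3 = 12 = |G|. So G has 6 conjugacy classes.

Answer: 6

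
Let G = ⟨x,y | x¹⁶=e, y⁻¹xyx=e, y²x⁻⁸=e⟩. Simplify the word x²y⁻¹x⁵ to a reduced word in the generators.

Multiply left to right, reducing at each step:
  (x²) · y⁻¹ = x²y⁻¹
  (x²y⁻¹) · x⁵ = x⁵y

Answer: x⁵y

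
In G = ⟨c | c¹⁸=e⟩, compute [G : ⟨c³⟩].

First find ord(c³) by computing successive powers:
  (c³)¹ = c³, (c³)² = c⁶, (c³)³ = c⁹, (c³)⁴ = c¹², (c³)⁵ = c¹⁵, (c³)⁶ = e.
So |⟨c³⟩| = ord(c³) = 6. With |G| = 18, by Lagrange [G : ⟨c³⟩] = 18/6 = 3.

Answer: 3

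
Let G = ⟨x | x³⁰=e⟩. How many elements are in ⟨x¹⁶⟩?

|⟨x¹⁶⟩| equals the order of x¹⁶. Compute successive powers until reaching e:
  (x¹⁶)¹ = x¹⁶, (x¹⁶)² = x², (x¹⁶)³ = x¹⁸, (x¹⁶)⁴ = x⁴, (x¹⁶)⁵ = x²⁰, (x¹⁶)⁶ = x⁶, (x¹⁶)⁷ = x²², (x¹⁶)⁸ = x⁸, (x¹⁶)⁹ = x²⁴, (x¹⁶)¹⁰ = x¹⁰, (x¹⁶)¹¹ = x²⁶, (x¹⁶)¹² = x¹², (x¹⁶)¹³ = x²⁸, (x¹⁶)¹⁴ = x¹⁴, (x¹⁶)¹⁵ = e.
The smallest positive k with (x¹⁶)ᵏ = e is 15, so |⟨x¹⁶⟩| = 15.

Answer: 15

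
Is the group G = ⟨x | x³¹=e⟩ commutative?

G has a single generator, so G is cyclic and hence abelian.

Answer: Yes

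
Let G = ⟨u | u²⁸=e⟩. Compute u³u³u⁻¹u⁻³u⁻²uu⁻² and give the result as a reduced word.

Multiply left to right, reducing at each step:
  (u³) · u³ = u⁶
  (u⁶) · u⁻¹ = u⁵
  (u⁵) · u⁻³ = u²
  (u²) · u⁻² = e
  e · u = u
  u · u⁻² = u²⁷

Answer: u²⁷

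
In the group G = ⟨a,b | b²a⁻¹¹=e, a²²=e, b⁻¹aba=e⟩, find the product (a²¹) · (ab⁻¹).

Compute (a²¹) · (ab⁻¹) by multiplying left to right and reducing via the relations at each step:
  (a²¹) · a = e
  e · b⁻¹ = b⁻¹

Answer: b⁻¹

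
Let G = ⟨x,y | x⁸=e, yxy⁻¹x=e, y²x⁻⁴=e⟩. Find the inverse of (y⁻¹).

The order of (y⁻¹) is 4 (smallest k with (y⁻¹)ᵏ = e), so (y⁻¹)⁻¹ = (y⁻¹)³ = y.
Check: (y⁻¹) · y → (y⁻¹) · y = e, giving e as required.

Answer: y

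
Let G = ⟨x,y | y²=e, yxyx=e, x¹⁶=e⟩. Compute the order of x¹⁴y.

Compute successive powers until reaching e:
  (x¹⁴y)¹ = x¹⁴y, (x¹⁴y)² = e.
The smallest positive k with (x¹⁴y)ᵏ = e is 2.

Answer: 2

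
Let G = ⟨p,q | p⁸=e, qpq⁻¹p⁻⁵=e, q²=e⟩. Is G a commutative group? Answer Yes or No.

p·q = pq but q·p = p⁵q, so p·q ≠ q·p and G is not abelian.

Answer: No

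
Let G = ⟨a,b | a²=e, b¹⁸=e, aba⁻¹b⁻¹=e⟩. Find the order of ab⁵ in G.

Compute successive powers until reaching e:
  (ab⁵)¹ = ab⁵, (ab⁵)² = b¹⁰, (ab⁵)³ = ab¹⁵, (ab⁵)⁴ = b², (ab⁵)⁵ = ab⁷, (ab⁵)⁶ = b¹², (ab⁵)⁷ = ab¹⁷, (ab⁵)⁸ = b⁴, (ab⁵)⁹ = ab⁹, (ab⁵)¹⁰ = b¹⁴, (ab⁵)¹¹ = ab, (ab⁵)¹² = b⁶, (ab⁵)¹³ = ab¹¹, (ab⁵)¹⁴ = b¹⁶, (ab⁵)¹⁵ = ab³, (ab⁵)¹⁶ = b⁸, (ab⁵)¹⁷ = ab¹³, (ab⁵)¹⁸ = e.
The smallest positive k with (ab⁵)ᵏ = e is 18.

Answer: 18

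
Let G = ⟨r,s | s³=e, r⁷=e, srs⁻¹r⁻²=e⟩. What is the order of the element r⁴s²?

Compute successive powers until reaching e:
  (r⁴s²)¹ = r⁴s², (r⁴s²)² = r⁶s, (r⁴s²)³ = e.
The smallest positive k with (r⁴s²)ᵏ = e is 3.

Answer: 3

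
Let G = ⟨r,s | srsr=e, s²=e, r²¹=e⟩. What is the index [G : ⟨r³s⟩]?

First find ord(r³s) by computing successive powers:
  (r³s)¹ = r³s, (r³s)² = e.
So |⟨r³s⟩| = ord(r³s) = 2. With |G| = 42, by Lagrange [G : ⟨r³s⟩] = 42/2 = 21.

Answer: 21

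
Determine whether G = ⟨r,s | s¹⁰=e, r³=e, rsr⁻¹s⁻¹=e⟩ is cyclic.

|G| = 30. The element rs has order 30 (its powers give 30 distinct elements), so ⟨rs⟩ = G and G is cyclic.

Answer: Yes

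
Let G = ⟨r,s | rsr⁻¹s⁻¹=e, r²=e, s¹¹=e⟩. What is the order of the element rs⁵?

Compute successive powers until reaching e:
  (rs⁵)¹ = rs⁵, (rs⁵)² = s¹⁰, (rs⁵)³ = rs⁴, (rs⁵)⁴ = s⁹, (rs⁵)⁵ = rs³, (rs⁵)⁶ = s⁸, (rs⁵)⁷ = rs², (rs⁵)⁸ = s⁷, (rs⁵)⁹ = rs, (rs⁵)¹⁰ = s⁶, (rs⁵)¹¹ = r, (rs⁵)¹² = s⁵, (rs⁵)¹³ = rs¹⁰, (rs⁵)¹⁴ = s⁴, (rs⁵)¹⁵ = rs⁹, (rs⁵)¹⁶ = s³, (rs⁵)¹⁷ = rs⁸, (rs⁵)¹⁸ = s², (rs⁵)¹⁹ = rs⁷, (rs⁵)²⁰ = s, (rs⁵)²¹ = rs⁶, (rs⁵)²² = e.
The smallest positive k with (rs⁵)ᵏ = e is 22.

Answer: 22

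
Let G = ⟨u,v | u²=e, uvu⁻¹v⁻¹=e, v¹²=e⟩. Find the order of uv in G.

Compute successive powers until reaching e:
  (uv)¹ = uv, (uv)² = v², (uv)³ = uv³, (uv)⁴ = v⁴, (uv)⁵ = uv⁵, (uv)⁶ = v⁶, (uv)⁷ = uv⁷, (uv)⁸ = v⁸, (uv)⁹ = uv⁹, (uv)¹⁰ = v¹⁰, (uv)¹¹ = uv¹¹, (uv)¹² = e.
The smallest positive k with (uv)ᵏ = e is 12.

Answer: 12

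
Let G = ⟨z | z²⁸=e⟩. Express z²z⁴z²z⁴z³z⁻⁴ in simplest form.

Multiply left to right, reducing at each step:
  (z²) · z⁴ = z⁶
  (z⁶) · z² = z⁸
  (z⁸) · z⁴ = z¹²
  (z¹²) · z³ = z¹⁵
  (z¹⁵) · z⁻⁴ = z¹¹

Answer: z¹¹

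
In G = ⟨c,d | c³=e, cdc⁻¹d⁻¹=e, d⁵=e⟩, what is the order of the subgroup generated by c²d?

|⟨c²d⟩| equals the order of c²d. Compute successive powers until reaching e:
  (c²d)¹ = c²d, (c²d)² = cd², (c²d)³ = d³, (c²d)⁴ = c²d⁴, (c²d)⁵ = c, (c²d)⁶ = d, (c²d)⁷ = c²d², (c²d)⁸ = cd³, (c²d)⁹ = d⁴, (c²d)¹⁰ = c², (c²d)¹¹ = cd, (c²d)¹² = d², (c²d)¹³ = c²d³, (c²d)¹⁴ = cd⁴, (c²d)¹⁵ = e.
The smallest positive k with (c²d)ᵏ = e is 15, so |⟨c²d⟩| = 15.

Answer: 15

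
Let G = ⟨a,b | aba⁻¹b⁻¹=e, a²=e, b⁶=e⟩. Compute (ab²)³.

Compute successive powers of (ab²), reducing at each step:
  (ab²)²: (ab²) · a = b²;   (b²) · b² = b⁴
  (ab²)³: (b⁴) · a = ab⁴;   (ab⁴) · b² = a

Answer: a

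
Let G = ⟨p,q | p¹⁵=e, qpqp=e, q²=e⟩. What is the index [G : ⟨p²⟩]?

First find ord(p²) by computing successive powers:
  (p²)¹ = p², (p²)² = p⁴, (p²)³ = p⁶, (p²)⁴ = p⁸, (p²)⁵ = p¹⁰, (p²)⁶ = p¹², (p²)⁷ = p¹⁴, (p²)⁸ = p, (p²)⁹ = p³, (p²)¹⁰ = p⁵, (p²)¹¹ = p⁷, (p²)¹² = p⁹, (p²)¹³ = p¹¹, (p²)¹⁴ = p¹³, (p²)¹⁵ = e.
So |⟨p²⟩| = ord(p²) = 15. With |G| = 30, by Lagrange [G : ⟨p²⟩] = 30/15 = 2.

Answer: 2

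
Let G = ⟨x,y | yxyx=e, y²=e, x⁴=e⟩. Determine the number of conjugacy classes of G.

The conjugacy classes (representative and size) are:
  [e] (size 1), [x] (size 2), [x²] (size 1), [x²y] (size 2), [x³y] (size 2).
Class equation: 1 + 2 + 1 + 2 + 2 = 8 = |G|. So G has 5 conjugacy classes.

Answer: 5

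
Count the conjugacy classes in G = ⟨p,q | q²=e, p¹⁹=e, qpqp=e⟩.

The conjugacy classes (representative and size) are:
  [e] (size 1), [p¹⁸] (size 2), [p²] (size 2), [p¹⁶] (size 2), [p⁴] (size 2), [p¹⁴] (size 2), [p¹³] (size 2), [p¹²] (size 2), [p⁸] (size 2), [p⁹] (size 2), [q] (size 19).
Class equation: 1 + 2 + 2 + 2 + 2 + 2 + 2 + 2 + 2 + 2 + 19 = 38 = |G|. So G has 11 conjugacy classes.

Answer: 11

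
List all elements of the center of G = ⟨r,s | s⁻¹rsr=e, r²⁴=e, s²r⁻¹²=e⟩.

An element z ∈ Z(G) iff z commutes with every generator.
For example r¹² is central: (r¹²)·r = r¹³ = r·(r¹²); (r¹²)·s = s⁻¹ = s·(r¹²).
Whereas r ∉ Z(G) since r·s = rs ≠ r¹¹s⁻¹ = s·r.
Checking each of the 48 elements this way gives Z(G) = {e, r¹²}, of order 2.

Answer: {e, r¹²}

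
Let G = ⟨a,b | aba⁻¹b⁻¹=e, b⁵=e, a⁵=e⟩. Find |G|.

Enumerate words in the generators, reducing via the relations: the distinct elements are
  {a, b, e, ab, a², a³, a⁴, b², b³, b⁴, ab², ab³, ab⁴, a²b, a³b, a⁴b, a²b², a²b³, a²b⁴, a³b², a³b³, a³b⁴, a⁴b², a⁴b³, a⁴b⁴}.
No further products give new elements, so |G| = 25.

Answer: 25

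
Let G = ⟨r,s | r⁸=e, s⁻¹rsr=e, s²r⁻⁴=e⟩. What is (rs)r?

Compute (rs) · r by multiplying left to right and reducing via the relations at each step:
  (rs) · r = s

Answer: s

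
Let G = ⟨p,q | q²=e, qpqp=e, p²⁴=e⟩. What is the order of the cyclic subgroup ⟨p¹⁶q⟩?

|⟨p¹⁶q⟩| equals the order of p¹⁶q. Compute successive powers until reaching e:
  (p¹⁶q)¹ = p¹⁶q, (p¹⁶q)² = e.
The smallest positive k with (p¹⁶q)ᵏ = e is 2, so |⟨p¹⁶q⟩| = 2.

Answer: 2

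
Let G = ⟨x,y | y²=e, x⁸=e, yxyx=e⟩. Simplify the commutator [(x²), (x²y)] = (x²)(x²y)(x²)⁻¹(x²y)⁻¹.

[(x²), (x²y)] = (x²)·(x²y)·(x²)⁻¹·(x²y)⁻¹.
  (x²) · (x²y) = x⁴y
  (x⁴y) · (x⁶) = x⁶y
  (x⁶y) · (x²y) = x⁴

Answer: x⁴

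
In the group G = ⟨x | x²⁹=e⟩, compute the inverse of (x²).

The order of (x²) is 29 (smallest k with (x²)ᵏ = e), so (x²)⁻¹ = (x²)²⁸ = x²⁷.
Check: (x²) · (x²⁷) → (x²) · x²⁷ = e, giving e as required.

Answer: x²⁷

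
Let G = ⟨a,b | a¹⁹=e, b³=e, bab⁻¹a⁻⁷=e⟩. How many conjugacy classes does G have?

The conjugacy classes (representative and size) are:
  [e] (size 1), [a¹¹] (size 3), [a¹⁴] (size 3), [a⁶] (size 3), [a¹⁷] (size 3), [a¹²] (size 3), [a¹⁰] (size 3), [a²b] (size 19), [a¹⁸b²] (size 19).
Class equation: 1 + 3 + 3 + 3 + 3 + 3 + 3 + 19 + 19 = 57 = |G|. So G has 9 conjugacy classes.

Answer: 9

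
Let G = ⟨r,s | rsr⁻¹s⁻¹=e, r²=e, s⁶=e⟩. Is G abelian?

Each pair of generators commutes: r·s = rs = s·r. Since the generators pairwise commute, every element of G commutes with every other, so G is abelian.

Answer: Yes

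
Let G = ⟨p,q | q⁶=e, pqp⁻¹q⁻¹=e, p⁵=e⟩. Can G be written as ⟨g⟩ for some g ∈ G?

|G| = 30. The element pq has order 30 (its powers give 30 distinct elements), so ⟨pq⟩ = G and G is cyclic.

Answer: Yes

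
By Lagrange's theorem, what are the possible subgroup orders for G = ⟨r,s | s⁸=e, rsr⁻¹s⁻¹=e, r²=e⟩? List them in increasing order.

|G| = 16 = 2⁴. By Lagrange's theorem the order of any subgroup divides 16; the divisors of 16 are 1, 2, 4, 8, 16.

Answer: 1, 2, 4, 8, 16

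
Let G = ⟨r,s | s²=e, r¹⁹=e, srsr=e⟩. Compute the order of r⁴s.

Compute successive powers until reaching e:
  (r⁴s)¹ = r⁴s, (r⁴s)² = e.
The smallest positive k with (r⁴s)ᵏ = e is 2.

Answer: 2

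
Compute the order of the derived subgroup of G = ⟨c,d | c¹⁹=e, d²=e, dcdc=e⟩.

G' = [G, G] is generated by all commutators. The generator-pair commutators are: [c, d] = c².
The subgroup they normally generate is {e, c, c², c³, c⁴, c⁵, c⁶, c⁷, c⁸, c⁹, c¹⁰, c¹¹, c¹², c¹³, c¹⁴, c¹⁵, c¹⁶, c¹⁷, c¹⁸}, of order 19.
Check: |G/G'| = 38/19 = 2 is the order of the abelianisation.

Answer: 19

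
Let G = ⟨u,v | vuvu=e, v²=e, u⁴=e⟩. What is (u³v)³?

Compute successive powers of (u³v), reducing at each step:
  (u³v)²: (u³v) · u³ = v;   v · v = e
  (u³v)³: e · u³ = u³;   (u³) · v = u³v

Answer: u³v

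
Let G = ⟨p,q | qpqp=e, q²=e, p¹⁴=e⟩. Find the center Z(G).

An element z ∈ Z(G) iff z commutes with every generator.
For example p⁷ is central: (p⁷)·p = p⁸ = p·(p⁷); (p⁷)·q = p⁷q = q·(p⁷).
Whereas p ∉ Z(G) since p·q = pq ≠ p¹³q = q·p.
Checking each of the 28 elements this way gives Z(G) = {e, p⁷}, of order 2.

Answer: {e, p⁷}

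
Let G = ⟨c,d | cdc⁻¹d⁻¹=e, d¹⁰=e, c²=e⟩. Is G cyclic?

|G| = 20, but the maximum element order in G is 10 < 20. No single element generates all of G, so G is not cyclic.

Answer: No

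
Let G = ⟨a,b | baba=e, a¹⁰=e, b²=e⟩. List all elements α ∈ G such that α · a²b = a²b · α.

⟨a²b⟩ ⊆ C_G(a²b) since powers of a²b commute with a²b; so |C_G(a²b)| ≥ |⟨a²b⟩| = 2.
By orbit–stabilizer, |C_G(a²b)| = |G| / |conj. class of a²b| = 20 / 5 = 4.
The 4 elements commuting with a²b are {e, a⁵, a²b, a⁷b}.

Answer: {e, a⁵, a²b, a⁷b}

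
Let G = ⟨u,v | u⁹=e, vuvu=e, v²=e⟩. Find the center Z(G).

An element z ∈ Z(G) iff z commutes with every generator.
For example e is central: e·u = u = u·e; e·v = v = v·e.
Whereas u ∉ Z(G) since u·v = uv ≠ u⁸v = v·u.
Checking each of the 18 elements this way gives Z(G) = {e}, of order 1.

Answer: {e}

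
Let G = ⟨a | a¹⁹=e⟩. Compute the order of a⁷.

Compute successive powers until reaching e:
  (a⁷)¹ = a⁷, (a⁷)² = a¹⁴, (a⁷)³ = a², (a⁷)⁴ = a⁹, (a⁷)⁵ = a¹⁶, (a⁷)⁶ = a⁴, (a⁷)⁷ = a¹¹, (a⁷)⁸ = a¹⁸, (a⁷)⁹ = a⁶, (a⁷)¹⁰ = a¹³, (a⁷)¹¹ = a, (a⁷)¹² = a⁸, (a⁷)¹³ = a¹⁵, (a⁷)¹⁴ = a³, (a⁷)¹⁵ = a¹⁰, (a⁷)¹⁶ = a¹⁷, (a⁷)¹⁷ = a⁵, (a⁷)¹⁸ = a¹², (a⁷)¹⁹ = e.
The smallest positive k with (a⁷)ᵏ = e is 19.

Answer: 19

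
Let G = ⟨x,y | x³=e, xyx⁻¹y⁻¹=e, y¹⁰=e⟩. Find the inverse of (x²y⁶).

The order of (x²y⁶) is 15 (smallest k with (x²y⁶)ᵏ = e), so (x²y⁶)⁻¹ = (x²y⁶)¹⁴ = xy⁴.
Check: (x²y⁶) · (xy⁴) → (x²y⁶) · x = y⁶;   (y⁶) · y⁴ = e, giving e as required.

Answer: xy⁴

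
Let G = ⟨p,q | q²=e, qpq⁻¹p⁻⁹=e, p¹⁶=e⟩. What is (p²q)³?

Compute successive powers of (p²q), reducing at each step:
  (p²q)²: (p²q) · p² = p⁴q;   (p⁴q) · q = p⁴
  (p²q)³: (p⁴) · p² = p⁶;   (p⁶) · q = p⁶q

Answer: p⁶q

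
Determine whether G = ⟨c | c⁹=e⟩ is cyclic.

|G| = 9. The element c has order 9 (its powers give 9 distinct elements), so ⟨c⟩ = G and G is cyclic.

Answer: Yes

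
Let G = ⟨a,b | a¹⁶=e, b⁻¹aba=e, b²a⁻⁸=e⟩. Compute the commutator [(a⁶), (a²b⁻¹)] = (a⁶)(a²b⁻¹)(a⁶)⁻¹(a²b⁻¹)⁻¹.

[(a⁶), (a²b⁻¹)] = (a⁶)·(a²b⁻¹)·(a⁶)⁻¹·(a²b⁻¹)⁻¹.
  (a⁶) · (a²b⁻¹) = b
  b · (a¹⁰) = a⁶b
  (a⁶b) · (a²b) = a¹²

Answer: a¹²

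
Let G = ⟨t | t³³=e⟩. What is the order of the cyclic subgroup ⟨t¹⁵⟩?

|⟨t¹⁵⟩| equals the order of t¹⁵. Compute successive powers until reaching e:
  (t¹⁵)¹ = t¹⁵, (t¹⁵)² = t³⁰, (t¹⁵)³ = t¹², (t¹⁵)⁴ = t²⁷, (t¹⁵)⁵ = t⁹, (t¹⁵)⁶ = t²⁴, (t¹⁵)⁷ = t⁶, (t¹⁵)⁸ = t²¹, (t¹⁵)⁹ = t³, (t¹⁵)¹⁰ = t¹⁸, (t¹⁵)¹¹ = e.
The smallest positive k with (t¹⁵)ᵏ = e is 11, so |⟨t¹⁵⟩| = 11.

Answer: 11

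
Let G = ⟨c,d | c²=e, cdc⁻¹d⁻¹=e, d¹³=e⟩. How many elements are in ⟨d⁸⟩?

|⟨d⁸⟩| equals the order of d⁸. Compute successive powers until reaching e:
  (d⁸)¹ = d⁸, (d⁸)² = d³, (d⁸)³ = d¹¹, (d⁸)⁴ = d⁶, (d⁸)⁵ = d, (d⁸)⁶ = d⁹, (d⁸)⁷ = d⁴, (d⁸)⁸ = d¹², (d⁸)⁹ = d⁷, (d⁸)¹⁰ = d², (d⁸)¹¹ = d¹⁰, (d⁸)¹² = d⁵, (d⁸)¹³ = e.
The smallest positive k with (d⁸)ᵏ = e is 13, so |⟨d⁸⟩| = 13.

Answer: 13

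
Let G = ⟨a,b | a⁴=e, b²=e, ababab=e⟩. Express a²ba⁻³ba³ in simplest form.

Multiply left to right, reducing at each step:
  (a²) · b = a²b
  (a²b) · a⁻³ = a²ba
  (a²ba) · b = aba³
  (aba³) · a³ = aba²

Answer: aba²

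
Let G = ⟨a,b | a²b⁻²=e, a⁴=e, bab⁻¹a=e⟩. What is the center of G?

An element z ∈ Z(G) iff z commutes with every generator.
For example a² is central: (a²)·a = a³ = a·(a²); (a²)·b = b⁻¹ = b·(a²).
Whereas a ∉ Z(G) since a·b = ab ≠ ab⁻¹ = b·a.
Checking each of the 8 elements this way gives Z(G) = {e, a²}, of order 2.

Answer: {e, a²}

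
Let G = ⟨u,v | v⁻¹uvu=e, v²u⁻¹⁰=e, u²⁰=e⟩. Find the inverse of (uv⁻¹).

The order of (uv⁻¹) is 4 (smallest k with (uv⁻¹)ᵏ = e), so (uv⁻¹)⁻¹ = (uv⁻¹)³ = uv.
Check: (uv⁻¹) · (uv) → (uv⁻¹) · u = v⁻¹;   (v⁻¹) · v = e, giving e as required.

Answer: uv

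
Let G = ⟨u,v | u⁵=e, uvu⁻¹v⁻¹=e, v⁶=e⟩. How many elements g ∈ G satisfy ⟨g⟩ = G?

G is cyclic of order 30. An element generates G iff its order is 30, and a cyclic group of order 30 has exactly φ(30) = 8 such elements.

Answer: 8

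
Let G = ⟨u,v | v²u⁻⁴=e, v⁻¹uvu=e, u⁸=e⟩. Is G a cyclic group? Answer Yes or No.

Every cyclic group is abelian. But u·v = uv while v·u = u³v⁻¹, so u·v ≠ v·u and G is not abelian. Hence G is not cyclic.

Answer: No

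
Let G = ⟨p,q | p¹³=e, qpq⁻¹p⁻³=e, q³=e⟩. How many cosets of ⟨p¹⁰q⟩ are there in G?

First find ord(p¹⁰q) by computing successive powers:
  (p¹⁰q)¹ = p¹⁰q, (p¹⁰q)² = pq², (p¹⁰q)³ = e.
So |⟨p¹⁰q⟩| = ord(p¹⁰q) = 3. With |G| = 39, by Lagrange [G : ⟨p¹⁰q⟩] = 39/3 = 13.

Answer: 13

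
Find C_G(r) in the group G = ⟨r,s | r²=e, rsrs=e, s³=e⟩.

⟨r⟩ ⊆ C_G(r) since powers of r commute with r; so |C_G(r)| ≥ |⟨r⟩| = 2.
By orbit–stabilizer, |C_G(r)| = |G| / |conj. class of r| = 6 / 3 = 2.
The 2 elements commuting with r are {e, r}.

Answer: {e, r}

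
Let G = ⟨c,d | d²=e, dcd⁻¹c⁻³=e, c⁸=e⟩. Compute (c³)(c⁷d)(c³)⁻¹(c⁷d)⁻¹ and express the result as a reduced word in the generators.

[(c³), (c⁷d)] = (c³)·(c⁷d)·(c³)⁻¹·(c⁷d)⁻¹.
  (c³) · (c⁷d) = c²d
  (c²d) · (c⁵) = cd
  (cd) · (c³d) = c²

Answer: c²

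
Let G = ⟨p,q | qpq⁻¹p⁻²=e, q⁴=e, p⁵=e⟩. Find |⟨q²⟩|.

|⟨q²⟩| equals the order of q². Compute successive powers until reaching e:
  (q²)¹ = q², (q²)² = e.
The smallest positive k with (q²)ᵏ = e is 2, so |⟨q²⟩| = 2.

Answer: 2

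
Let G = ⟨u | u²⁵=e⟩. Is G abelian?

G has a single generator, so G is cyclic and hence abelian.

Answer: Yes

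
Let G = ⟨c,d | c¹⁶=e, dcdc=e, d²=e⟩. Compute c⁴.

Compute successive powers of c, reducing at each step:
  c²: c · c = c²
  c³: (c²) · c = c³
  c⁴: (c³) · c = c⁴

Answer: c⁴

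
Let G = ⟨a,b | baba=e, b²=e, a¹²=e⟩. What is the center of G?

An element z ∈ Z(G) iff z commutes with every generator.
For example a⁶ is central: (a⁶)·a = a⁷ = a·(a⁶); (a⁶)·b = a⁶b = b·(a⁶).
Whereas a ∉ Z(G) since a·b = ab ≠ a¹¹b = b·a.
Checking each of the 24 elements this way gives Z(G) = {e, a⁶}, of order 2.

Answer: {e, a⁶}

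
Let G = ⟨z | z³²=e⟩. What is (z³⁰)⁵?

Compute successive powers of (z³⁰), reducing at each step:
  (z³⁰)²: (z³⁰) · z³⁰ = z²⁸
  (z³⁰)³: (z²⁸) · z³⁰ = z²⁶
  (z³⁰)⁴: (z²⁶) · z³⁰ = z²⁴
  (z³⁰)⁵: (z²⁴) · z³⁰ = z²²

Answer: z²²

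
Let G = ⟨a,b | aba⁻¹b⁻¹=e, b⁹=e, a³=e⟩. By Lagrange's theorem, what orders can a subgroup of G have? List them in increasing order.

|G| = 27 = 3³. By Lagrange's theorem the order of any subgroup divides 27; the divisors of 27 are 1, 3, 9, 27.

Answer: 1, 3, 9, 27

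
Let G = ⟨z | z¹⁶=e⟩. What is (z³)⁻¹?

The order of (z³) is 16 (smallest k with (z³)ᵏ = e), so (z³)⁻¹ = (z³)¹⁵ = z¹³.
Check: (z³) · (z¹³) → (z³) · z¹³ = e, giving e as required.

Answer: z¹³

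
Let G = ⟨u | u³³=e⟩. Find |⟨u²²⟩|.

|⟨u²²⟩| equals the order of u²². Compute successive powers until reaching e:
  (u²²)¹ = u²², (u²²)² = u¹¹, (u²²)³ = e.
The smallest positive k with (u²²)ᵏ = e is 3, so |⟨u²²⟩| = 3.

Answer: 3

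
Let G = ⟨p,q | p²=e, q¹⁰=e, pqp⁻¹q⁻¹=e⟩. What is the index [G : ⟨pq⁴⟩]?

First find ord(pq⁴) by computing successive powers:
  (pq⁴)¹ = pq⁴, (pq⁴)² = q⁸, (pq⁴)³ = pq², (pq⁴)⁴ = q⁶, (pq⁴)⁵ = p, (pq⁴)⁶ = q⁴, (pq⁴)⁷ = pq⁸, (pq⁴)⁸ = q², (pq⁴)⁹ = pq⁶, (pq⁴)¹⁰ = e.
So |⟨pq⁴⟩| = ord(pq⁴) = 10. With |G| = 20, by Lagrange [G : ⟨pq⁴⟩] = 20/10 = 2.

Answer: 2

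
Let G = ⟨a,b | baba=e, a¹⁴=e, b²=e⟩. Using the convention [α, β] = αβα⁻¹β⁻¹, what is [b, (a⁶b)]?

[b, (a⁶b)] = b·(a⁶b)·b⁻¹·(a⁶b)⁻¹.
  b · (a⁶b) = a⁸
  (a⁸) · b = a⁸b
  (a⁸b) · (a⁶b) = a²

Answer: a²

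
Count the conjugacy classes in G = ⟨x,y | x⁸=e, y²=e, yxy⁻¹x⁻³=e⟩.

The conjugacy classes (representative and size) are:
  [e] (size 1), [x³] (size 2), [x²] (size 2), [x⁴] (size 1), [x⁵] (size 2), [x⁴y] (size 4), [xy] (size 4).
Class equation: 1 + 2 + 2 + 1 + 2 + 4 + 4 = 16 = |G|. So G has 7 conjugacy classes.

Answer: 7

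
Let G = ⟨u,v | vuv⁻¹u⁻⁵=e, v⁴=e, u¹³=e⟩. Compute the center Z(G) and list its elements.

An element z ∈ Z(G) iff z commutes with every generator.
For example e is central: e·u = u = u·e; e·v = v = v·e.
Whereas u ∉ Z(G) since u·v = uv ≠ u⁵v = v·u.
Checking each of the 52 elements this way gives Z(G) = {e}, of order 1.

Answer: {e}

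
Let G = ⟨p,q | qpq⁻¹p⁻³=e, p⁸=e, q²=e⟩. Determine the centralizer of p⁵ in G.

⟨p⁵⟩ ⊆ C_G(p⁵) since powers of p⁵ commute with p⁵; so |C_G(p⁵)| ≥ |⟨p⁵⟩| = 8.
By orbit–stabilizer, |C_G(p⁵)| = |G| / |conj. class of p⁵| = 16 / 2 = 8.
The 8 elements commuting with p⁵ are {e, p, p², p³, p⁴, p⁵, p⁶, p⁷}.

Answer: {e, p, p², p³, p⁴, p⁵, p⁶, p⁷}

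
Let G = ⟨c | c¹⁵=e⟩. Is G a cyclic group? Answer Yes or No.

|G| = 15. The element c has order 15 (its powers give 15 distinct elements), so ⟨c⟩ = G and G is cyclic.

Answer: Yes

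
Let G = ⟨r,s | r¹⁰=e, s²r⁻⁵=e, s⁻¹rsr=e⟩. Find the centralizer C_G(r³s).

⟨r³s⟩ ⊆ C_G(r³s) since powers of r³s commute with r³s; so |C_G(r³s)| ≥ |⟨r³s⟩| = 4.
By orbit–stabilizer, |C_G(r³s)| = |G| / |conj. class of r³s| = 20 / 5 = 4.
The 4 elements commuting with r³s are {e, r⁵, r³s, r³s⁻¹}.

Answer: {e, r⁵, r³s, r³s⁻¹}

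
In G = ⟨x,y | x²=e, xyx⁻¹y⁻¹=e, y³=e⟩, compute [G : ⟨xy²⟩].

First find ord(xy²) by computing successive powers:
  (xy²)¹ = xy², (xy²)² = y, (xy²)³ = x, (xy²)⁴ = y², (xy²)⁵ = xy, (xy²)⁶ = e.
So |⟨xy²⟩| = ord(xy²) = 6. With |G| = 6, by Lagrange [G : ⟨xy²⟩] = 6/6 = 1.

Answer: 1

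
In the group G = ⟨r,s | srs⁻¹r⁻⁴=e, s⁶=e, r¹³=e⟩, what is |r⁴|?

Compute successive powers until reaching e:
  (r⁴)¹ = r⁴, (r⁴)² = r⁸, (r⁴)³ = r¹², (r⁴)⁴ = r³, (r⁴)⁵ = r⁷, (r⁴)⁶ = r¹¹, (r⁴)⁷ = r², (r⁴)⁸ = r⁶, (r⁴)⁹ = r¹⁰, (r⁴)¹⁰ = r, (r⁴)¹¹ = r⁵, (r⁴)¹² = r⁹, (r⁴)¹³ = e.
The smallest positive k with (r⁴)ᵏ = e is 13.

Answer: 13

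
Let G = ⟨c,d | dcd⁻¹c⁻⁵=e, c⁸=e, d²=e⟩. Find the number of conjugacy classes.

The conjugacy classes (representative and size) are:
  [e] (size 1), [c⁵] (size 2), [c²] (size 1), [c⁷] (size 2), [c⁴] (size 1), [c⁶] (size 1), [d] (size 2), [c⁵d] (size 2), [c²d] (size 2), [c³d] (size 2).
Class equation: 1 + 2 + 1 + 2 + 1 + 1 + 2 + 2 + 2 + 2 = 16 = |G|. So G has 10 conjugacy classes.

Answer: 10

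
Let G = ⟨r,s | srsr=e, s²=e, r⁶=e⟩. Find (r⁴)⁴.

Compute successive powers of (r⁴), reducing at each step:
  (r⁴)²: (r⁴) · r⁴ = r²
  (r⁴)³: (r²) · r⁴ = e
  (r⁴)⁴: e · r⁴ = r⁴

Answer: r⁴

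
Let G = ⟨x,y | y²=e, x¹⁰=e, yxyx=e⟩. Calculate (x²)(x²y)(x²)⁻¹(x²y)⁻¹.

[(x²), (x²y)] = (x²)·(x²y)·(x²)⁻¹·(x²y)⁻¹.
  (x²) · (x²y) = x⁴y
  (x⁴y) · (x⁸) = x⁶y
  (x⁶y) · (x²y) = x⁴

Answer: x⁴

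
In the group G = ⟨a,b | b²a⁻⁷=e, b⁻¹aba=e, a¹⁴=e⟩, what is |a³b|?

Compute successive powers until reaching e:
  (a³b)¹ = a³b, (a³b)² = a⁷, (a³b)³ = a³b⁻¹, (a³b)⁴ = e.
The smallest positive k with (a³b)ᵏ = e is 4.

Answer: 4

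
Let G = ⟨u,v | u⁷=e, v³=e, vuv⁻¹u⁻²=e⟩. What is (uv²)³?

Compute successive powers of (uv²), reducing at each step:
  (uv²)²: (uv²) · u = u⁵v²;   (u⁵v²) · v² = u⁵v
  (uv²)³: (u⁵v) · u = v;   v · v² = e

Answer: e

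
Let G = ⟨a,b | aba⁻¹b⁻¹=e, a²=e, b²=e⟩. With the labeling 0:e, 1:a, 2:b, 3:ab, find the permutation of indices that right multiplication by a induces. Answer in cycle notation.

(0 1)(2 3)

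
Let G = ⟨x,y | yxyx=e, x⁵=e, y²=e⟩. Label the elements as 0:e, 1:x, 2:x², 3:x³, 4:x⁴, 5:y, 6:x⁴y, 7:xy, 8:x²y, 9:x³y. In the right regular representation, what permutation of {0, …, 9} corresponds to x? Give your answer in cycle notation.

(0 1 2 3 4)(5 6 9 8 7)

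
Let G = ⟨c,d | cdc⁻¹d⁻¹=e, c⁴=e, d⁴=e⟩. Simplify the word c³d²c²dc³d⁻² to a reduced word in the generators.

Multiply left to right, reducing at each step:
  (c³) · d² = c³d²
  (c³d²) · c² = cd²
  (cd²) · d = cd³
  (cd³) · c³ = d³
  (d³) · d⁻² = d

Answer: d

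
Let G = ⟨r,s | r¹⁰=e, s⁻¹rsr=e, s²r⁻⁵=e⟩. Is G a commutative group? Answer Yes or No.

r·s = rs but s·r = r⁴s⁻¹, so r·s ≠ s·r and G is not abelian.

Answer: No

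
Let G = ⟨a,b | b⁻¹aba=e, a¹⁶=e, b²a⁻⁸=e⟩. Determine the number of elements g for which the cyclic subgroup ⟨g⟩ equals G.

⟨g⟩ = G would require ord(g) = |G| = 32, but the maximum element order in G is 16 < 32. So G is not cyclic and no single element generates it: the count is 0.

Answer: 0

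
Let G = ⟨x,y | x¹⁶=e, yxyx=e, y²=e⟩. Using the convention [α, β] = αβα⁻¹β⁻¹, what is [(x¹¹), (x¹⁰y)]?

[(x¹¹), (x¹⁰y)] = (x¹¹)·(x¹⁰y)·(x¹¹)⁻¹·(x¹⁰y)⁻¹.
  (x¹¹) · (x¹⁰y) = x⁵y
  (x⁵y) · (x⁵) = y
  y · (x¹⁰y) = x⁶

Answer: x⁶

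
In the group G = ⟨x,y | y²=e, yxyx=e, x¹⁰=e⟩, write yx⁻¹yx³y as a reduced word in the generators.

Multiply left to right, reducing at each step:
  y · x⁻¹ = xy
  (xy) · y = x
  x · x³ = x⁴
  (x⁴) · y = x⁴y

Answer: x⁴y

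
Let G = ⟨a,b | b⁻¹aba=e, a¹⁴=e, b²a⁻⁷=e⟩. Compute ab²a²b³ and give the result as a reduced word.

Multiply left to right, reducing at each step:
  a · b² = a⁸
  (a⁸) · a² = a¹⁰
  (a¹⁰) · b³ = a³b

Answer: a³b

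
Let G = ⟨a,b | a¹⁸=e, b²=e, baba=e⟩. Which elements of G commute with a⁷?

⟨a⁷⟩ ⊆ C_G(a⁷) since powers of a⁷ commute with a⁷; so |C_G(a⁷)| ≥ |⟨a⁷⟩| = 18.
By orbit–stabilizer, |C_G(a⁷)| = |G| / |conj. class of a⁷| = 36 / 2 = 18.
The 18 elements commuting with a⁷ are {e, a, a², a³, a⁴, a⁵, a⁶, a⁷, a⁸, a⁹, a¹⁰, a¹¹, a¹², a¹³, a¹⁴, a¹⁵, a¹⁶, a¹⁷}.

Answer: {e, a, a², a³, a⁴, a⁵, a⁶, a⁷, a⁸, a⁹, a¹⁰, a¹¹, a¹², a¹³, a¹⁴, a¹⁵, a¹⁶, a¹⁷}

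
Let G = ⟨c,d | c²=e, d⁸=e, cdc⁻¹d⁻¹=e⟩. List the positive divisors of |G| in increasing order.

|G| = 16 = 2⁴. By Lagrange's theorem the order of any subgroup divides 16; the divisors of 16 are 1, 2, 4, 8, 16.

Answer: 1, 2, 4, 8, 16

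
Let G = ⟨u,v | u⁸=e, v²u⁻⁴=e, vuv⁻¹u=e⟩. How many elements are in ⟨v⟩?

|⟨v⟩| equals the order of v. Compute successive powers until reaching e:
  v¹ = v, v² = u⁴, v³ = v⁻¹, v⁴ = e.
The smallest positive k with vᵏ = e is 4, so |⟨v⟩| = 4.

Answer: 4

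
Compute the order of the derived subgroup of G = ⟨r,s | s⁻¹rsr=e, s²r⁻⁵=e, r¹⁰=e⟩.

G' = [G, G] is generated by all commutators. The generator-pair commutators are: [r, s] = r².
The subgroup they normally generate is {e, r², r⁴, r⁶, r⁸}, of order 5.
Check: |G/G'| = 20/5 = 4 is the order of the abelianisation.

Answer: 5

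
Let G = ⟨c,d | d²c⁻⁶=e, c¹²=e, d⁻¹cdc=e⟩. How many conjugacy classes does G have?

The conjugacy classes (representative and size) are:
  [e] (size 1), [c¹¹] (size 2), [c²] (size 2), [c⁹] (size 2), [c⁴] (size 2), [c⁵] (size 2), [c⁶] (size 1), [c²d] (size 6), [cd] (size 6).
Class equation: 1 + 2 + 2 + 2 + 2 + 2 + 1 + 6 + 6 = 24 = |G|. So G has 9 conjugacy classes.

Answer: 9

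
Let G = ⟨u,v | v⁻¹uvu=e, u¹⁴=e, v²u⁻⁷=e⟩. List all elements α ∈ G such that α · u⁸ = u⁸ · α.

⟨u⁸⟩ ⊆ C_G(u⁸) since powers of u⁸ commute with u⁸; so |C_G(u⁸)| ≥ |⟨u⁸⟩| = 7.
By orbit–stabilizer, |C_G(u⁸)| = |G| / |conj. class of u⁸| = 28 / 2 = 14.
The 14 elements commuting with u⁸ are {e, u, u², u³, u⁴, u⁵, u⁶, u⁷, u⁸, u⁹, u¹⁰, u¹¹, u¹², u¹³}.

Answer: {e, u, u², u³, u⁴, u⁵, u⁶, u⁷, u⁸, u⁹, u¹⁰, u¹¹, u¹², u¹³}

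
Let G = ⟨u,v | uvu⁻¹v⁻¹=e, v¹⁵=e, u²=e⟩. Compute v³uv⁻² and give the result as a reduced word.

Multiply left to right, reducing at each step:
  (v³) · u = uv³
  (uv³) · v⁻² = uv

Answer: uv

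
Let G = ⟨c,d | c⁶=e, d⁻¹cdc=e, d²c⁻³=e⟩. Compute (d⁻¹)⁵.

Compute successive powers of (d⁻¹), reducing at each step:
  (d⁻¹)²: (d⁻¹) · d⁻¹ = c³
  (d⁻¹)³: (c³) · d⁻¹ = d
  (d⁻¹)⁴: d · d⁻¹ = e
  (d⁻¹)⁵: e · d⁻¹ = d⁻¹

Answer: d⁻¹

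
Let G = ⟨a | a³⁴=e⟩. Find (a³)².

Compute successive powers of (a³), reducing at each step:
  (a³)²: (a³) · a³ = a⁶

Answer: a⁶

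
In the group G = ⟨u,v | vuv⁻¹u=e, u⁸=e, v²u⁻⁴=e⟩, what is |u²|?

Compute successive powers until reaching e:
  (u²)¹ = u², (u²)² = u⁴, (u²)³ = u⁶, (u²)⁴ = e.
The smallest positive k with (u²)ᵏ = e is 4.

Answer: 4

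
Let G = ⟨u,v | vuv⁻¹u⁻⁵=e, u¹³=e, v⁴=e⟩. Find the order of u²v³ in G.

Compute successive powers until reaching e:
  (u²v³)¹ = u²v³, (u²v³)² = u⁵v², (u²v³)³ = u³v, (u²v³)⁴ = e.
The smallest positive k with (u²v³)ᵏ = e is 4.

Answer: 4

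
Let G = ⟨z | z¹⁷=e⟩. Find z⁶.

Compute successive powers of z, reducing at each step:
  z²: z · z = z²
  z³: (z²) · z = z³
  z⁴: (z³) · z = z⁴
  z⁵: (z⁴) · z = z⁵
  z⁶: (z⁵) · z = z⁶

Answer: z⁶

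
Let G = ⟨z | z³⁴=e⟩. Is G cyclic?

|G| = 34. The element z has order 34 (its powers give 34 distinct elements), so ⟨z⟩ = G and G is cyclic.

Answer: Yes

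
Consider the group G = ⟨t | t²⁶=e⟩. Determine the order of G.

G is generated by a single element, so G is cyclic. The relator gives t²⁶ = e and no smaller power is forced to be e, so the 26 powers {e, t, t², t³, t⁴, t⁵, t⁶, t⁷, t⁸, t⁹, t²², t²³, t²¹, t²⁰, t²⁴, t²⁵, t¹², t¹³, t¹¹, t¹⁰, t¹⁴, t¹⁵, t¹⁶, t¹⁷, t¹⁸, t¹⁹} are distinct. Hence |G| = 26.

Answer: 26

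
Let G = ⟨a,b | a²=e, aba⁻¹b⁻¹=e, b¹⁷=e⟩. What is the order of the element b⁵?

Compute successive powers until reaching e:
  (b⁵)¹ = b⁵, (b⁵)² = b¹⁰, (b⁵)³ = b¹⁵, (b⁵)⁴ = b³, (b⁵)⁵ = b⁸, (b⁵)⁶ = b¹³, (b⁵)⁷ = b, (b⁵)⁸ = b⁶, (b⁵)⁹ = b¹¹, (b⁵)¹⁰ = b¹⁶, (b⁵)¹¹ = b⁴, (b⁵)¹² = b⁹, (b⁵)¹³ = b¹⁴, (b⁵)¹⁴ = b², (b⁵)¹⁵ = b⁷, (b⁵)¹⁶ = b¹², (b⁵)¹⁷ = e.
The smallest positive k with (b⁵)ᵏ = e is 17.

Answer: 17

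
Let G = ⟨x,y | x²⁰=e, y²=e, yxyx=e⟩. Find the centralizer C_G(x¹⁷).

⟨x¹⁷⟩ ⊆ C_G(x¹⁷) since powers of x¹⁷ commute with x¹⁷; so |C_G(x¹⁷)| ≥ |⟨x¹⁷⟩| = 20.
By orbit–stabilizer, |C_G(x¹⁷)| = |G| / |conj. class of x¹⁷| = 40 / 2 = 20.
The 20 elements commuting with x¹⁷ are {e, x, x², x³, x⁴, x⁵, x⁶, x⁷, x⁸, x⁹, x¹⁰, x¹¹, x¹², x¹³, x¹⁴, x¹⁵, x¹⁶, x¹⁷, x¹⁸, x¹⁹}.

Answer: {e, x, x², x³, x⁴, x⁵, x⁶, x⁷, x⁸, x⁹, x¹⁰, x¹¹, x¹², x¹³, x¹⁴, x¹⁵, x¹⁶, x¹⁷, x¹⁸, x¹⁹}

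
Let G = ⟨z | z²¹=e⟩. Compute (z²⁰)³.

Compute successive powers of (z²⁰), reducing at each step:
  (z²⁰)²: (z²⁰) · z²⁰ = z¹⁹
  (z²⁰)³: (z¹⁹) · z²⁰ = z¹⁸

Answer: z¹⁸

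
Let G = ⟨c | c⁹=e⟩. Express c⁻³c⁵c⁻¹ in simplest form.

Multiply left to right, reducing at each step:
  (c⁶) · c⁵ = c²
  (c²) · c⁻¹ = c

Answer: c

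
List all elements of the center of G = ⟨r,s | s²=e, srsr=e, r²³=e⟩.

An element z ∈ Z(G) iff z commutes with every generator.
For example e is central: e·r = r = r·e; e·s = s = s·e.
Whereas r ∉ Z(G) since r·s = rs ≠ r²²s = s·r.
Checking each of the 46 elements this way gives Z(G) = {e}, of order 1.

Answer: {e}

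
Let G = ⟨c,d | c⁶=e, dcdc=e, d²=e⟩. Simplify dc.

Compute d · c by multiplying left to right and reducing via the relations at each step:
  d · c = c⁵d

Answer: c⁵d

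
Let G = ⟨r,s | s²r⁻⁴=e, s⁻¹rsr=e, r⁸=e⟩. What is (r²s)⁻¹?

The order of (r²s) is 4 (smallest k with (r²s)ᵏ = e), so (r²s)⁻¹ = (r²s)³ = r²s⁻¹.
Check: (r²s) · (r²s⁻¹) → (r²s) · r² = s;   s · s⁻¹ = e, giving e as required.

Answer: r²s⁻¹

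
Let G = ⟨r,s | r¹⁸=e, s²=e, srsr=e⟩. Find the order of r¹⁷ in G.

Compute successive powers until reaching e:
  (r¹⁷)¹ = r¹⁷, (r¹⁷)² = r¹⁶, (r¹⁷)³ = r¹⁵, (r¹⁷)⁴ = r¹⁴, (r¹⁷)⁵ = r¹³, (r¹⁷)⁶ = r¹², (r¹⁷)⁷ = r¹¹, (r¹⁷)⁸ = r¹⁰, (r¹⁷)⁹ = r⁹, (r¹⁷)¹⁰ = r⁸, (r¹⁷)¹¹ = r⁷, (r¹⁷)¹² = r⁶, (r¹⁷)¹³ = r⁵, (r¹⁷)¹⁴ = r⁴, (r¹⁷)¹⁵ = r³, (r¹⁷)¹⁶ = r², (r¹⁷)¹⁷ = r, (r¹⁷)¹⁸ = e.
The smallest positive k with (r¹⁷)ᵏ = e is 18.

Answer: 18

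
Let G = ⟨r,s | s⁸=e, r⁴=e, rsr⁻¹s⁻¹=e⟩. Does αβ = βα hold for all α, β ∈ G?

Each pair of generators commutes: r·s = rs = s·r. Since the generators pairwise commute, every element of G commutes with every other, so G is abelian.

Answer: Yes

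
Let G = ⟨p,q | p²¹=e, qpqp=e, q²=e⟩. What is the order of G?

Enumerate words in the generators, reducing via the relations: the distinct elements are
  {e, p, q, pq, p², p³, p⁴, p⁵, p⁶, p⁷, p⁸, p⁹, p²q, p²⁰, p³q, p¹², p¹³, p¹¹, p¹⁰, p¹⁴, p¹⁵, p¹⁶, p¹⁷, p¹⁸, p¹⁹, p⁴q, p⁵q, p⁶q, p⁷q, p⁸q, p⁹q, p²⁰q, p¹²q, p¹³q, p¹¹q, p¹⁰q, p¹⁴q, p¹⁵q, p¹⁶q, p¹⁷q, p¹⁸q, p¹⁹q}.
No further products give new elements, so |G| = 42.

Answer: 42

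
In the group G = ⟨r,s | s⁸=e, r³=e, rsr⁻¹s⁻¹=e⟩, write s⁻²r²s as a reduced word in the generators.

Multiply left to right, reducing at each step:
  (s⁶) · r² = r²s⁶
  (r²s⁶) · s = r²s⁷

Answer: r²s⁷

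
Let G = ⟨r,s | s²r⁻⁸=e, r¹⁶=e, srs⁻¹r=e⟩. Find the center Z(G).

An element z ∈ Z(G) iff z commutes with every generator.
For example r⁸ is central: (r⁸)·r = r⁹ = r·(r⁸); (r⁸)·s = s⁻¹ = s·(r⁸).
Whereas r ∉ Z(G) since r·s = rs ≠ r⁷s⁻¹ = s·r.
Checking each of the 32 elements this way gives Z(G) = {e, r⁸}, of order 2.

Answer: {e, r⁸}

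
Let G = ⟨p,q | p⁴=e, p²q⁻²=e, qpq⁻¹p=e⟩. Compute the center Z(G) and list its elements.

An element z ∈ Z(G) iff z commutes with every generator.
For example p² is central: (p²)·p = p³ = p·(p²); (p²)·q = q⁻¹ = q·(p²).
Whereas p ∉ Z(G) since p·q = pq ≠ pq⁻¹ = q·p.
Checking each of the 8 elements this way gives Z(G) = {e, p²}, of order 2.

Answer: {e, p²}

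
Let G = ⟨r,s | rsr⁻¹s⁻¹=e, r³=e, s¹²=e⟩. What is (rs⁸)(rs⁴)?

Compute (rs⁸) · (rs⁴) by multiplying left to right and reducing via the relations at each step:
  (rs⁸) · r = r²s⁸
  (r²s⁸) · s⁴ = r²

Answer: r²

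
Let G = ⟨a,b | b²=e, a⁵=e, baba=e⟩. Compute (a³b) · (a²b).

Compute (a³b) · (a²b) by multiplying left to right and reducing via the relations at each step:
  (a³b) · a² = ab
  (ab) · b = a

Answer: a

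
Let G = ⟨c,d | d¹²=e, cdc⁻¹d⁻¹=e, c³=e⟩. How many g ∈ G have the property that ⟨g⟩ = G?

⟨g⟩ = G would require ord(g) = |G| = 36, but the maximum element order in G is 12 < 36. So G is not cyclic and no single element generates it: the count is 0.

Answer: 0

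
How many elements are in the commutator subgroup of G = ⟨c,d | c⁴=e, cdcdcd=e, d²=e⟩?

G' = [G, G] is generated by all commutators. The generator-pair commutators are: [c, d] = c²dc.
The subgroup they normally generate is {e, c², cd, dc³, c²dc, c³d, c²dc³, dc, cdc², dc²d, c²dc²d, c³dc²}, of order 12.
Check: |G/G'| = 24/12 = 2 is the order of the abelianisation.

Answer: 12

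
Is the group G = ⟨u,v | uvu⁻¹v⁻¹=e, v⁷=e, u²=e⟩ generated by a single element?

|G| = 14. The element uv has order 14 (its powers give 14 distinct elements), so ⟨uv⟩ = G and G is cyclic.

Answer: Yes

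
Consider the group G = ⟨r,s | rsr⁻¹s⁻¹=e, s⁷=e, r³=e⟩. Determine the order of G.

Enumerate words in the generators, reducing via the relations: the distinct elements are
  {e, r, s, rs, r², s², s³, s⁴, s⁵, s⁶, rs², rs³, rs⁴, rs⁵, rs⁶, r²s, r²s², r²s³, r²s⁴, r²s⁵, r²s⁶}.
No further products give new elements, so |G| = 21.

Answer: 21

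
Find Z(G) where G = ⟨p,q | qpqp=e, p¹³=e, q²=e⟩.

An element z ∈ Z(G) iff z commutes with every generator.
For example e is central: e·p = p = p·e; e·q = q = q·e.
Whereas p ∉ Z(G) since p·q = pq ≠ p¹²q = q·p.
Checking each of the 26 elements this way gives Z(G) = {e}, of order 1.

Answer: {e}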